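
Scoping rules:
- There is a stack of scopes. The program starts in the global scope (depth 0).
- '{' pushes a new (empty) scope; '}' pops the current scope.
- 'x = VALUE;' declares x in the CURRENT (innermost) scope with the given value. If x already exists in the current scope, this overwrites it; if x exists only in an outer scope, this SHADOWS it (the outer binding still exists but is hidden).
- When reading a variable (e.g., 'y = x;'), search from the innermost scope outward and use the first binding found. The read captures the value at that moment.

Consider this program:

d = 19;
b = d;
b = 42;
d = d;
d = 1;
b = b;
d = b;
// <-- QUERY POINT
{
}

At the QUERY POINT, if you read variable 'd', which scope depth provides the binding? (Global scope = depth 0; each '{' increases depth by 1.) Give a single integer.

Step 1: declare d=19 at depth 0
Step 2: declare b=(read d)=19 at depth 0
Step 3: declare b=42 at depth 0
Step 4: declare d=(read d)=19 at depth 0
Step 5: declare d=1 at depth 0
Step 6: declare b=(read b)=42 at depth 0
Step 7: declare d=(read b)=42 at depth 0
Visible at query point: b=42 d=42

Answer: 0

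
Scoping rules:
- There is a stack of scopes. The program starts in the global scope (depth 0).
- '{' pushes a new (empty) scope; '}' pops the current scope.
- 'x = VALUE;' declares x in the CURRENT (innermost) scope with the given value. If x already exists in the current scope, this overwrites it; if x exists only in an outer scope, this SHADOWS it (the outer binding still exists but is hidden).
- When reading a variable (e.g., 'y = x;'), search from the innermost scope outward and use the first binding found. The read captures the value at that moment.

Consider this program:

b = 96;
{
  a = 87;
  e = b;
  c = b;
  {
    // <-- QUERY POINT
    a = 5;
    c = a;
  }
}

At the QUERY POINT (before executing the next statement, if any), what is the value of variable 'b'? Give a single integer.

Answer: 96

Derivation:
Step 1: declare b=96 at depth 0
Step 2: enter scope (depth=1)
Step 3: declare a=87 at depth 1
Step 4: declare e=(read b)=96 at depth 1
Step 5: declare c=(read b)=96 at depth 1
Step 6: enter scope (depth=2)
Visible at query point: a=87 b=96 c=96 e=96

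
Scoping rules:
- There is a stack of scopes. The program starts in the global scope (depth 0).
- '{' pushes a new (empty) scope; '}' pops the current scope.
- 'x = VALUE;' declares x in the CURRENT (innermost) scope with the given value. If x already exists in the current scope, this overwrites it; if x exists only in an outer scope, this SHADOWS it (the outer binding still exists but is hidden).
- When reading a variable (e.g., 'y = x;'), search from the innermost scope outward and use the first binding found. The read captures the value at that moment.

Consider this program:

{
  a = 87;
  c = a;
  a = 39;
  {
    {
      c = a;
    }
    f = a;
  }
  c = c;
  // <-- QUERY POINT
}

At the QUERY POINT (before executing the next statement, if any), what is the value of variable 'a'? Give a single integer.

Answer: 39

Derivation:
Step 1: enter scope (depth=1)
Step 2: declare a=87 at depth 1
Step 3: declare c=(read a)=87 at depth 1
Step 4: declare a=39 at depth 1
Step 5: enter scope (depth=2)
Step 6: enter scope (depth=3)
Step 7: declare c=(read a)=39 at depth 3
Step 8: exit scope (depth=2)
Step 9: declare f=(read a)=39 at depth 2
Step 10: exit scope (depth=1)
Step 11: declare c=(read c)=87 at depth 1
Visible at query point: a=39 c=87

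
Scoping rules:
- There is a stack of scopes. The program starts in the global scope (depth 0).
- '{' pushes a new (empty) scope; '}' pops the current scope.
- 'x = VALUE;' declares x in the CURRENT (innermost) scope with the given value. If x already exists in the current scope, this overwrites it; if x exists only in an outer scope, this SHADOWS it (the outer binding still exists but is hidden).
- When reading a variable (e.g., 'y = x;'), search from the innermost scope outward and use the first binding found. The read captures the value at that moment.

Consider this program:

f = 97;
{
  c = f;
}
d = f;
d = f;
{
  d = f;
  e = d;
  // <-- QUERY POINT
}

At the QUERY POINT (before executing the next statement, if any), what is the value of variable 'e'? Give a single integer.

Step 1: declare f=97 at depth 0
Step 2: enter scope (depth=1)
Step 3: declare c=(read f)=97 at depth 1
Step 4: exit scope (depth=0)
Step 5: declare d=(read f)=97 at depth 0
Step 6: declare d=(read f)=97 at depth 0
Step 7: enter scope (depth=1)
Step 8: declare d=(read f)=97 at depth 1
Step 9: declare e=(read d)=97 at depth 1
Visible at query point: d=97 e=97 f=97

Answer: 97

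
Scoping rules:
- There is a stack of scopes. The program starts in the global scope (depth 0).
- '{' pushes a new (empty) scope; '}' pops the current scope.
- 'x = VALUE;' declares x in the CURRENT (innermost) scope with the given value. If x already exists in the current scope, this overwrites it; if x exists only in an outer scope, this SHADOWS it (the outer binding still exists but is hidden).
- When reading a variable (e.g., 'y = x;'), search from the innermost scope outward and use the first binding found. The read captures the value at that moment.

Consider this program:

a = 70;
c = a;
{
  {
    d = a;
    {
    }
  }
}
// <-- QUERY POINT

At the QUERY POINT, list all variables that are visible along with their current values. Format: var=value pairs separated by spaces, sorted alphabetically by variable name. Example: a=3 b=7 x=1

Step 1: declare a=70 at depth 0
Step 2: declare c=(read a)=70 at depth 0
Step 3: enter scope (depth=1)
Step 4: enter scope (depth=2)
Step 5: declare d=(read a)=70 at depth 2
Step 6: enter scope (depth=3)
Step 7: exit scope (depth=2)
Step 8: exit scope (depth=1)
Step 9: exit scope (depth=0)
Visible at query point: a=70 c=70

Answer: a=70 c=70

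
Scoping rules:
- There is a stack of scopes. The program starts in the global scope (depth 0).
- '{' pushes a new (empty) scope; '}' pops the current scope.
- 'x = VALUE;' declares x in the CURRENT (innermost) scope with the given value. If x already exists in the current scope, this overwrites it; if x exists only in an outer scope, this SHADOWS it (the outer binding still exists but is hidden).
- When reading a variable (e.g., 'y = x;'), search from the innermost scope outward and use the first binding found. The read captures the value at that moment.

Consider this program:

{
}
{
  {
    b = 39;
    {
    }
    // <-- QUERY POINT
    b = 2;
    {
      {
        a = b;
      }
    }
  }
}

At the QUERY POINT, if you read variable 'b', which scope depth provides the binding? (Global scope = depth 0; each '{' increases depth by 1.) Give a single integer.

Answer: 2

Derivation:
Step 1: enter scope (depth=1)
Step 2: exit scope (depth=0)
Step 3: enter scope (depth=1)
Step 4: enter scope (depth=2)
Step 5: declare b=39 at depth 2
Step 6: enter scope (depth=3)
Step 7: exit scope (depth=2)
Visible at query point: b=39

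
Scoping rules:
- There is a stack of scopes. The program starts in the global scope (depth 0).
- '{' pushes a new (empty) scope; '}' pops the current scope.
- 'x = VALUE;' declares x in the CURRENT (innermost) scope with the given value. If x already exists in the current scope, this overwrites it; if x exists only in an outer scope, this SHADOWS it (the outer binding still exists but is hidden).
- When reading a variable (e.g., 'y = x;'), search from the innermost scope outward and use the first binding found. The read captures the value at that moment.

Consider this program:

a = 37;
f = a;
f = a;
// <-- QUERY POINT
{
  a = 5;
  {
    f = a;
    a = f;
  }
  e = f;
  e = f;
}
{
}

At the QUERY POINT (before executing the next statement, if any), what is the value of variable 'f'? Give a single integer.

Step 1: declare a=37 at depth 0
Step 2: declare f=(read a)=37 at depth 0
Step 3: declare f=(read a)=37 at depth 0
Visible at query point: a=37 f=37

Answer: 37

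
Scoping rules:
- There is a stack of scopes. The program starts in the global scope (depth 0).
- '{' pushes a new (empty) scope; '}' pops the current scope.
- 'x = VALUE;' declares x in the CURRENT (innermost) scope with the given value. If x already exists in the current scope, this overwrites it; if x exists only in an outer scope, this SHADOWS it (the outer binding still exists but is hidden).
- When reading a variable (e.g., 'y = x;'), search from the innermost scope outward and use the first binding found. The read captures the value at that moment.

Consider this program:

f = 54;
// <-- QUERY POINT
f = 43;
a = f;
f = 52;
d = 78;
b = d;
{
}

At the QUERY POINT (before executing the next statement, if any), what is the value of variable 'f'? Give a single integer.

Step 1: declare f=54 at depth 0
Visible at query point: f=54

Answer: 54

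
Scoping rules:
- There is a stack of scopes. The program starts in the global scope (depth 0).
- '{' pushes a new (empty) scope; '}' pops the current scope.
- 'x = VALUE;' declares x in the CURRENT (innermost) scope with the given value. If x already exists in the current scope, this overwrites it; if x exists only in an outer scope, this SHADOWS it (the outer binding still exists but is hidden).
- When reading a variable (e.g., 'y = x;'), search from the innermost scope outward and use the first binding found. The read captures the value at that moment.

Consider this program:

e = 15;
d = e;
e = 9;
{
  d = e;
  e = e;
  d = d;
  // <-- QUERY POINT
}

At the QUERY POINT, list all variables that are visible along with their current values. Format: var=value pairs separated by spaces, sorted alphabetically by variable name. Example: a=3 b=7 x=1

Answer: d=9 e=9

Derivation:
Step 1: declare e=15 at depth 0
Step 2: declare d=(read e)=15 at depth 0
Step 3: declare e=9 at depth 0
Step 4: enter scope (depth=1)
Step 5: declare d=(read e)=9 at depth 1
Step 6: declare e=(read e)=9 at depth 1
Step 7: declare d=(read d)=9 at depth 1
Visible at query point: d=9 e=9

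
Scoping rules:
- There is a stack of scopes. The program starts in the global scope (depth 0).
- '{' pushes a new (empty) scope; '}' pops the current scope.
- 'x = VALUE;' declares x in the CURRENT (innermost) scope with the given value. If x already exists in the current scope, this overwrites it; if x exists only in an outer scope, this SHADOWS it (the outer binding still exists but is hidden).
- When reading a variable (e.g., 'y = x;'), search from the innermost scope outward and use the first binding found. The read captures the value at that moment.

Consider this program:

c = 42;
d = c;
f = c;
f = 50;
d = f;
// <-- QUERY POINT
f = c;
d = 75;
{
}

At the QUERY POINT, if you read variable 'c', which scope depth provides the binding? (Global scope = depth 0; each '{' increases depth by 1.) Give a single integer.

Answer: 0

Derivation:
Step 1: declare c=42 at depth 0
Step 2: declare d=(read c)=42 at depth 0
Step 3: declare f=(read c)=42 at depth 0
Step 4: declare f=50 at depth 0
Step 5: declare d=(read f)=50 at depth 0
Visible at query point: c=42 d=50 f=50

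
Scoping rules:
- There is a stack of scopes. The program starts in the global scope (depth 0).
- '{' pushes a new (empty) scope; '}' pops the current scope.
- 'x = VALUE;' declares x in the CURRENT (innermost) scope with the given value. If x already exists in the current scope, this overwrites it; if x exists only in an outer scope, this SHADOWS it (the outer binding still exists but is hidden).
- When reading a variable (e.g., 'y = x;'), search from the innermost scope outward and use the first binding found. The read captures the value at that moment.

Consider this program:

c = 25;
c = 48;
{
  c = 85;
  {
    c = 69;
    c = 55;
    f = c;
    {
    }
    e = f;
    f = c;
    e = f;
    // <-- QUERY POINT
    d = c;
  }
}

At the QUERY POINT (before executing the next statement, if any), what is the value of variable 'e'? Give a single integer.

Answer: 55

Derivation:
Step 1: declare c=25 at depth 0
Step 2: declare c=48 at depth 0
Step 3: enter scope (depth=1)
Step 4: declare c=85 at depth 1
Step 5: enter scope (depth=2)
Step 6: declare c=69 at depth 2
Step 7: declare c=55 at depth 2
Step 8: declare f=(read c)=55 at depth 2
Step 9: enter scope (depth=3)
Step 10: exit scope (depth=2)
Step 11: declare e=(read f)=55 at depth 2
Step 12: declare f=(read c)=55 at depth 2
Step 13: declare e=(read f)=55 at depth 2
Visible at query point: c=55 e=55 f=55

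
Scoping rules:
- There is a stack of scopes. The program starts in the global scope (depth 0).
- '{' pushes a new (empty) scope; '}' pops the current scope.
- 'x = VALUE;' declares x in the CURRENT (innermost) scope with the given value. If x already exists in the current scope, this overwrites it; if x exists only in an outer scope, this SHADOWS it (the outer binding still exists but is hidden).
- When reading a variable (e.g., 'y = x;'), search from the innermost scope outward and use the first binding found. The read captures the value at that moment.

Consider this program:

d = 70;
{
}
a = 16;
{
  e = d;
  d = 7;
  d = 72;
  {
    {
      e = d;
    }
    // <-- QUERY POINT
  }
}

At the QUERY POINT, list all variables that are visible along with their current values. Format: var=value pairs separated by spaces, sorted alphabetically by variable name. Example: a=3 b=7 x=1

Step 1: declare d=70 at depth 0
Step 2: enter scope (depth=1)
Step 3: exit scope (depth=0)
Step 4: declare a=16 at depth 0
Step 5: enter scope (depth=1)
Step 6: declare e=(read d)=70 at depth 1
Step 7: declare d=7 at depth 1
Step 8: declare d=72 at depth 1
Step 9: enter scope (depth=2)
Step 10: enter scope (depth=3)
Step 11: declare e=(read d)=72 at depth 3
Step 12: exit scope (depth=2)
Visible at query point: a=16 d=72 e=70

Answer: a=16 d=72 e=70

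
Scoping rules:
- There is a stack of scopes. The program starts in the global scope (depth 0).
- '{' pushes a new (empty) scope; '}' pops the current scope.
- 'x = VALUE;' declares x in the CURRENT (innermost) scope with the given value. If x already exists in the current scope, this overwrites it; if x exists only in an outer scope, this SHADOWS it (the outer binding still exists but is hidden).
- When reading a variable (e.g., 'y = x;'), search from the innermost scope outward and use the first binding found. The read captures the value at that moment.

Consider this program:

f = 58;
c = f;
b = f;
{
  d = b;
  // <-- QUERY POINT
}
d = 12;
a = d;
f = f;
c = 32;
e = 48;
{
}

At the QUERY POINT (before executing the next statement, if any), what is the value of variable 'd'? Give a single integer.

Answer: 58

Derivation:
Step 1: declare f=58 at depth 0
Step 2: declare c=(read f)=58 at depth 0
Step 3: declare b=(read f)=58 at depth 0
Step 4: enter scope (depth=1)
Step 5: declare d=(read b)=58 at depth 1
Visible at query point: b=58 c=58 d=58 f=58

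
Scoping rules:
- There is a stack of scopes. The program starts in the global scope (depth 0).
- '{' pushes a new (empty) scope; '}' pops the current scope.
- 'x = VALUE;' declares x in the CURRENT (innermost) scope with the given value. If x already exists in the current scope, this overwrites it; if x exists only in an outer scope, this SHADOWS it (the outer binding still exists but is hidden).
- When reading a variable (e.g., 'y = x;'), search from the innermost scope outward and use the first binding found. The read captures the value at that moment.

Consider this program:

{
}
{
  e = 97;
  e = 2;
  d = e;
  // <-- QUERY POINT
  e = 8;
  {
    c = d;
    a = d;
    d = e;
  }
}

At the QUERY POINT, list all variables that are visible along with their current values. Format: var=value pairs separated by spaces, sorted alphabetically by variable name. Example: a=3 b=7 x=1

Answer: d=2 e=2

Derivation:
Step 1: enter scope (depth=1)
Step 2: exit scope (depth=0)
Step 3: enter scope (depth=1)
Step 4: declare e=97 at depth 1
Step 5: declare e=2 at depth 1
Step 6: declare d=(read e)=2 at depth 1
Visible at query point: d=2 e=2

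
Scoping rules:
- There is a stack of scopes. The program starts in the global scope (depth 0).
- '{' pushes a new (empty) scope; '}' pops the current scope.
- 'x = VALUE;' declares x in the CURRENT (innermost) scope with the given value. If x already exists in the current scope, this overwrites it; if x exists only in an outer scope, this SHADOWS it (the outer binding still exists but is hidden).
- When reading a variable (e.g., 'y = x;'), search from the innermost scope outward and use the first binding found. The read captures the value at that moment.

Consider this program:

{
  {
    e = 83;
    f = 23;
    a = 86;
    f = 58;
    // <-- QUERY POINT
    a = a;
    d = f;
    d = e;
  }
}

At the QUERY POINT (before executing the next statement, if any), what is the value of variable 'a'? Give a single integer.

Answer: 86

Derivation:
Step 1: enter scope (depth=1)
Step 2: enter scope (depth=2)
Step 3: declare e=83 at depth 2
Step 4: declare f=23 at depth 2
Step 5: declare a=86 at depth 2
Step 6: declare f=58 at depth 2
Visible at query point: a=86 e=83 f=58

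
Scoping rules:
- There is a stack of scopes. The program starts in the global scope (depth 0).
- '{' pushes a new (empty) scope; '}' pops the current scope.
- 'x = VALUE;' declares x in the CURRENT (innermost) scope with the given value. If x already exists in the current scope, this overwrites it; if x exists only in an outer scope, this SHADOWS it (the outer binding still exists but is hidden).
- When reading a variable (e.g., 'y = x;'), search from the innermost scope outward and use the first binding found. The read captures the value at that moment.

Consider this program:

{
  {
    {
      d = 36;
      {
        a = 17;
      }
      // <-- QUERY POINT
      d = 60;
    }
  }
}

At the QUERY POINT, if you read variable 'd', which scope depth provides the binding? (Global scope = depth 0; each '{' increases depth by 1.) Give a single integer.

Step 1: enter scope (depth=1)
Step 2: enter scope (depth=2)
Step 3: enter scope (depth=3)
Step 4: declare d=36 at depth 3
Step 5: enter scope (depth=4)
Step 6: declare a=17 at depth 4
Step 7: exit scope (depth=3)
Visible at query point: d=36

Answer: 3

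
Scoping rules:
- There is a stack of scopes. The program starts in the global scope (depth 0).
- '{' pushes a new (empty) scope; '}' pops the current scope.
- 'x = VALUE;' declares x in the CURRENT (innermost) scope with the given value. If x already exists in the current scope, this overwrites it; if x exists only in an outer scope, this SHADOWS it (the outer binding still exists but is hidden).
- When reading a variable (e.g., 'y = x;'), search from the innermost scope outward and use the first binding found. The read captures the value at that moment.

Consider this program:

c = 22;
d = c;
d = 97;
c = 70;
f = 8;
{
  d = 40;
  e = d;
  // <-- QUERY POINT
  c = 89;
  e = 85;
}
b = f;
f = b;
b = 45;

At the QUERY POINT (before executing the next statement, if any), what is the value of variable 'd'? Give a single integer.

Step 1: declare c=22 at depth 0
Step 2: declare d=(read c)=22 at depth 0
Step 3: declare d=97 at depth 0
Step 4: declare c=70 at depth 0
Step 5: declare f=8 at depth 0
Step 6: enter scope (depth=1)
Step 7: declare d=40 at depth 1
Step 8: declare e=(read d)=40 at depth 1
Visible at query point: c=70 d=40 e=40 f=8

Answer: 40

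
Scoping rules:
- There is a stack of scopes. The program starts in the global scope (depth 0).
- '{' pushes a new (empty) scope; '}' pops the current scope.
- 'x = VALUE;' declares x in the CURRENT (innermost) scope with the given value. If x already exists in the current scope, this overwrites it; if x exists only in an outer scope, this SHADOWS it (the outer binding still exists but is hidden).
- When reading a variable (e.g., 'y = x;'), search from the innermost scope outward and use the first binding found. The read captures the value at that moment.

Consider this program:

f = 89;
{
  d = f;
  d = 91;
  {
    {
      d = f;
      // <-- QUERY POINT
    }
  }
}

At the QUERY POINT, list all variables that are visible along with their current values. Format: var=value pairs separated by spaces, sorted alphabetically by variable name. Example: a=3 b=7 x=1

Answer: d=89 f=89

Derivation:
Step 1: declare f=89 at depth 0
Step 2: enter scope (depth=1)
Step 3: declare d=(read f)=89 at depth 1
Step 4: declare d=91 at depth 1
Step 5: enter scope (depth=2)
Step 6: enter scope (depth=3)
Step 7: declare d=(read f)=89 at depth 3
Visible at query point: d=89 f=89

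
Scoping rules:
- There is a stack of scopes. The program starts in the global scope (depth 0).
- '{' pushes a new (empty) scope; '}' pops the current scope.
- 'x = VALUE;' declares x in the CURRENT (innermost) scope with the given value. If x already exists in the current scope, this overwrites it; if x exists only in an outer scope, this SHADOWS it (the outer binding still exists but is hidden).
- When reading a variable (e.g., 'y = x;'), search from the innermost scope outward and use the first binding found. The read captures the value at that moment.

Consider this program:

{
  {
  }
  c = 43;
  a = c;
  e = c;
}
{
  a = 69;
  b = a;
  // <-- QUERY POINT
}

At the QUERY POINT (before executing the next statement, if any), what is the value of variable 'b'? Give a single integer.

Step 1: enter scope (depth=1)
Step 2: enter scope (depth=2)
Step 3: exit scope (depth=1)
Step 4: declare c=43 at depth 1
Step 5: declare a=(read c)=43 at depth 1
Step 6: declare e=(read c)=43 at depth 1
Step 7: exit scope (depth=0)
Step 8: enter scope (depth=1)
Step 9: declare a=69 at depth 1
Step 10: declare b=(read a)=69 at depth 1
Visible at query point: a=69 b=69

Answer: 69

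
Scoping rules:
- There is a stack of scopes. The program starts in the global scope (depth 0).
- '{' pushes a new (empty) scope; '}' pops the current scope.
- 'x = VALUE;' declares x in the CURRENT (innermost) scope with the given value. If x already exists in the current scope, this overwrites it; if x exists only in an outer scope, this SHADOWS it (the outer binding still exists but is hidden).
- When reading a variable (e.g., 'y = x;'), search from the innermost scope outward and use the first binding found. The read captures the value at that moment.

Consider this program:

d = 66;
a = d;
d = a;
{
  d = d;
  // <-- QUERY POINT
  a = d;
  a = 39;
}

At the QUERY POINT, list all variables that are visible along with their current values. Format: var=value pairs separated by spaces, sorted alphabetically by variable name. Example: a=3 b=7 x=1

Answer: a=66 d=66

Derivation:
Step 1: declare d=66 at depth 0
Step 2: declare a=(read d)=66 at depth 0
Step 3: declare d=(read a)=66 at depth 0
Step 4: enter scope (depth=1)
Step 5: declare d=(read d)=66 at depth 1
Visible at query point: a=66 d=66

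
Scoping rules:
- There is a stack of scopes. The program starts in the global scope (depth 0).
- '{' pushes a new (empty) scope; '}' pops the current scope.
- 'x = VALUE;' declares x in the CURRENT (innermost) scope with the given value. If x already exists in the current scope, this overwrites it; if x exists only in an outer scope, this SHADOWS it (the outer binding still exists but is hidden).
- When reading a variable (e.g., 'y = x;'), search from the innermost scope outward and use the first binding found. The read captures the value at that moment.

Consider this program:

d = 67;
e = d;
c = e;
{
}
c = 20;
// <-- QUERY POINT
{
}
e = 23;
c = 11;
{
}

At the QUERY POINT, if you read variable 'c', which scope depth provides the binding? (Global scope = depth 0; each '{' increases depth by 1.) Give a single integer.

Step 1: declare d=67 at depth 0
Step 2: declare e=(read d)=67 at depth 0
Step 3: declare c=(read e)=67 at depth 0
Step 4: enter scope (depth=1)
Step 5: exit scope (depth=0)
Step 6: declare c=20 at depth 0
Visible at query point: c=20 d=67 e=67

Answer: 0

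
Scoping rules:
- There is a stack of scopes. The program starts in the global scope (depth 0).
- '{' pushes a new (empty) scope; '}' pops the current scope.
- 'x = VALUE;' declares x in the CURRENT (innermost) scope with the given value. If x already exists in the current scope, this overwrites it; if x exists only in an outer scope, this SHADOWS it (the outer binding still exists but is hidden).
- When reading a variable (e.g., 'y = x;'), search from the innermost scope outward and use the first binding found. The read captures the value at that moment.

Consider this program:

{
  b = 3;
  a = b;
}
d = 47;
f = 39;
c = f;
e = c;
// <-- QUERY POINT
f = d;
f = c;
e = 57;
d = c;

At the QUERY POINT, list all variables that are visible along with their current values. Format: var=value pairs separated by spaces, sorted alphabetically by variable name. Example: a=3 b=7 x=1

Answer: c=39 d=47 e=39 f=39

Derivation:
Step 1: enter scope (depth=1)
Step 2: declare b=3 at depth 1
Step 3: declare a=(read b)=3 at depth 1
Step 4: exit scope (depth=0)
Step 5: declare d=47 at depth 0
Step 6: declare f=39 at depth 0
Step 7: declare c=(read f)=39 at depth 0
Step 8: declare e=(read c)=39 at depth 0
Visible at query point: c=39 d=47 e=39 f=39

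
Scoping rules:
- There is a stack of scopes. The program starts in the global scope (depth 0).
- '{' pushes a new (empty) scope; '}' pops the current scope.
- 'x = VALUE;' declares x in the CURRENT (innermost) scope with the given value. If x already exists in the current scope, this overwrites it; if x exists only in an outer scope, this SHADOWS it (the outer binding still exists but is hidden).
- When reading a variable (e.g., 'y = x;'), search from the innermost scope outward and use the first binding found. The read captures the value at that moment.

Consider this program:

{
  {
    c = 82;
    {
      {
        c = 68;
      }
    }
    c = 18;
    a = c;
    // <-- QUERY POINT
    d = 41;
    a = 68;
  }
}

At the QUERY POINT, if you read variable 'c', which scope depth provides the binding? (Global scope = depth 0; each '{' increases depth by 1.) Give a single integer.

Answer: 2

Derivation:
Step 1: enter scope (depth=1)
Step 2: enter scope (depth=2)
Step 3: declare c=82 at depth 2
Step 4: enter scope (depth=3)
Step 5: enter scope (depth=4)
Step 6: declare c=68 at depth 4
Step 7: exit scope (depth=3)
Step 8: exit scope (depth=2)
Step 9: declare c=18 at depth 2
Step 10: declare a=(read c)=18 at depth 2
Visible at query point: a=18 c=18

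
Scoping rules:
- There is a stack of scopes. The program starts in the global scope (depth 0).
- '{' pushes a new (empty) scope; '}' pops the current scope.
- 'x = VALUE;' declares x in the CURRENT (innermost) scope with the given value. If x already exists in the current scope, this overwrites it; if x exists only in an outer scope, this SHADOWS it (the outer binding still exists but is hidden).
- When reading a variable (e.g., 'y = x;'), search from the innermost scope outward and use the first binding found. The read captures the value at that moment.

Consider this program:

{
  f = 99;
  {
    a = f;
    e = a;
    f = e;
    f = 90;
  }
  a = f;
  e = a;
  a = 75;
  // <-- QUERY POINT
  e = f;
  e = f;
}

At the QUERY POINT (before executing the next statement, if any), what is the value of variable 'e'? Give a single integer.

Step 1: enter scope (depth=1)
Step 2: declare f=99 at depth 1
Step 3: enter scope (depth=2)
Step 4: declare a=(read f)=99 at depth 2
Step 5: declare e=(read a)=99 at depth 2
Step 6: declare f=(read e)=99 at depth 2
Step 7: declare f=90 at depth 2
Step 8: exit scope (depth=1)
Step 9: declare a=(read f)=99 at depth 1
Step 10: declare e=(read a)=99 at depth 1
Step 11: declare a=75 at depth 1
Visible at query point: a=75 e=99 f=99

Answer: 99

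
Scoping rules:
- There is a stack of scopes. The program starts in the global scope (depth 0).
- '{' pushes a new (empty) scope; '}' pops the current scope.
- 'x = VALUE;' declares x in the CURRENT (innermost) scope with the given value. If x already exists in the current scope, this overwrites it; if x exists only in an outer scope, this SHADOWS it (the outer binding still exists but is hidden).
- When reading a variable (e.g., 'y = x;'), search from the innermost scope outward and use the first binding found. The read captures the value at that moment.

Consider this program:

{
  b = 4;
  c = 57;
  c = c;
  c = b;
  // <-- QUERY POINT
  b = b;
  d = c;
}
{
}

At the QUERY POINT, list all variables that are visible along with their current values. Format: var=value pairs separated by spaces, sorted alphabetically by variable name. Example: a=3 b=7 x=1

Answer: b=4 c=4

Derivation:
Step 1: enter scope (depth=1)
Step 2: declare b=4 at depth 1
Step 3: declare c=57 at depth 1
Step 4: declare c=(read c)=57 at depth 1
Step 5: declare c=(read b)=4 at depth 1
Visible at query point: b=4 c=4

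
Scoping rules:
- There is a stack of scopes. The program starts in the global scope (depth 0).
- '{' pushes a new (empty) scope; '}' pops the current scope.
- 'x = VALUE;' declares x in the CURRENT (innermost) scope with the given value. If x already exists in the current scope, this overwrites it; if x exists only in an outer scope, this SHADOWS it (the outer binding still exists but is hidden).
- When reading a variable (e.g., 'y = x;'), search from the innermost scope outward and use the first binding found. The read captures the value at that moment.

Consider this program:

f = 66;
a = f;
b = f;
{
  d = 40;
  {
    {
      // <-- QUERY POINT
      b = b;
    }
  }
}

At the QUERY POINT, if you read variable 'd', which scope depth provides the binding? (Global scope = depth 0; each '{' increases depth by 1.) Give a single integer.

Step 1: declare f=66 at depth 0
Step 2: declare a=(read f)=66 at depth 0
Step 3: declare b=(read f)=66 at depth 0
Step 4: enter scope (depth=1)
Step 5: declare d=40 at depth 1
Step 6: enter scope (depth=2)
Step 7: enter scope (depth=3)
Visible at query point: a=66 b=66 d=40 f=66

Answer: 1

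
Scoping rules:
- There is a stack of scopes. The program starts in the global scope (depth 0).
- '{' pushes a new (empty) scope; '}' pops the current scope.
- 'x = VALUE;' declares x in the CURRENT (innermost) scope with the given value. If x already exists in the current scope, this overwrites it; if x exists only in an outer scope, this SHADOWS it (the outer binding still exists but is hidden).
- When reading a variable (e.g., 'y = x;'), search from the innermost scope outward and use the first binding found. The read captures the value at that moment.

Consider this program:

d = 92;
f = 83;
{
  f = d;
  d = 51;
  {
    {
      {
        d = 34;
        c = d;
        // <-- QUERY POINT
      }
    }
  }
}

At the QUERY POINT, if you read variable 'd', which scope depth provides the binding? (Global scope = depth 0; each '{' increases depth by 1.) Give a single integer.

Answer: 4

Derivation:
Step 1: declare d=92 at depth 0
Step 2: declare f=83 at depth 0
Step 3: enter scope (depth=1)
Step 4: declare f=(read d)=92 at depth 1
Step 5: declare d=51 at depth 1
Step 6: enter scope (depth=2)
Step 7: enter scope (depth=3)
Step 8: enter scope (depth=4)
Step 9: declare d=34 at depth 4
Step 10: declare c=(read d)=34 at depth 4
Visible at query point: c=34 d=34 f=92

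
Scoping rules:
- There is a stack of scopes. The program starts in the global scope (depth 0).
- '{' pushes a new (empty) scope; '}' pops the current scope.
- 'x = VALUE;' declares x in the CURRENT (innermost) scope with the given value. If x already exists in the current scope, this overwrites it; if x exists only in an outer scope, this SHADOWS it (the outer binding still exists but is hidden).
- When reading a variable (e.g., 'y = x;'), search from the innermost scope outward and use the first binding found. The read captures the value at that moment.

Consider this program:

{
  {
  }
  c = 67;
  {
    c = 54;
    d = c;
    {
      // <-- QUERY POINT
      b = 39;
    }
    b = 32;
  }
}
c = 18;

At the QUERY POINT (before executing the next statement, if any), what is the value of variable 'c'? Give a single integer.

Step 1: enter scope (depth=1)
Step 2: enter scope (depth=2)
Step 3: exit scope (depth=1)
Step 4: declare c=67 at depth 1
Step 5: enter scope (depth=2)
Step 6: declare c=54 at depth 2
Step 7: declare d=(read c)=54 at depth 2
Step 8: enter scope (depth=3)
Visible at query point: c=54 d=54

Answer: 54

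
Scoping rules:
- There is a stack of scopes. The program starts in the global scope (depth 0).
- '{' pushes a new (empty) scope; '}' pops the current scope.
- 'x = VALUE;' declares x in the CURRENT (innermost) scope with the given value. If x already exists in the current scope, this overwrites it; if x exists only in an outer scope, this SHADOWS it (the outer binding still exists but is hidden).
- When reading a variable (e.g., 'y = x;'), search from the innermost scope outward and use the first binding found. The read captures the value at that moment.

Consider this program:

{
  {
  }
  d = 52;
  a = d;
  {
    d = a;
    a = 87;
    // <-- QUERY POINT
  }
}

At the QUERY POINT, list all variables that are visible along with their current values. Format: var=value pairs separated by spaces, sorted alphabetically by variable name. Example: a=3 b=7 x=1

Step 1: enter scope (depth=1)
Step 2: enter scope (depth=2)
Step 3: exit scope (depth=1)
Step 4: declare d=52 at depth 1
Step 5: declare a=(read d)=52 at depth 1
Step 6: enter scope (depth=2)
Step 7: declare d=(read a)=52 at depth 2
Step 8: declare a=87 at depth 2
Visible at query point: a=87 d=52

Answer: a=87 d=52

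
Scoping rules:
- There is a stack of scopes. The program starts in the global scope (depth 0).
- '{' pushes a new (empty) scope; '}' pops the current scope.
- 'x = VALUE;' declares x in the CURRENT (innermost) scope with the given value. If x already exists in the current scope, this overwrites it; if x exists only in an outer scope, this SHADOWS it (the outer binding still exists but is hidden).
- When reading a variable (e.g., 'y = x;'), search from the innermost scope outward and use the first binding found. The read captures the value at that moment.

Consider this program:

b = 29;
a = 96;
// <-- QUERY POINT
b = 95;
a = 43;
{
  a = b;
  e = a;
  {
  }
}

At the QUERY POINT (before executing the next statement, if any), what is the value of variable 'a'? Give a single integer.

Answer: 96

Derivation:
Step 1: declare b=29 at depth 0
Step 2: declare a=96 at depth 0
Visible at query point: a=96 b=29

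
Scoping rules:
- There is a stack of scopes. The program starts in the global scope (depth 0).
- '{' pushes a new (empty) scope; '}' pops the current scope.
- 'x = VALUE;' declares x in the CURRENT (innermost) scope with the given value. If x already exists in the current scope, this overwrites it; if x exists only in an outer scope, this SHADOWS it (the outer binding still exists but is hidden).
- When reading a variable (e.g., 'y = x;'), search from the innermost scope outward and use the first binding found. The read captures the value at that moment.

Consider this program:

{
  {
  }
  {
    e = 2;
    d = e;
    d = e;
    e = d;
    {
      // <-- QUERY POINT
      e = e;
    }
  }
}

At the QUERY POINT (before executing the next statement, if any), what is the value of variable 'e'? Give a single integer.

Answer: 2

Derivation:
Step 1: enter scope (depth=1)
Step 2: enter scope (depth=2)
Step 3: exit scope (depth=1)
Step 4: enter scope (depth=2)
Step 5: declare e=2 at depth 2
Step 6: declare d=(read e)=2 at depth 2
Step 7: declare d=(read e)=2 at depth 2
Step 8: declare e=(read d)=2 at depth 2
Step 9: enter scope (depth=3)
Visible at query point: d=2 e=2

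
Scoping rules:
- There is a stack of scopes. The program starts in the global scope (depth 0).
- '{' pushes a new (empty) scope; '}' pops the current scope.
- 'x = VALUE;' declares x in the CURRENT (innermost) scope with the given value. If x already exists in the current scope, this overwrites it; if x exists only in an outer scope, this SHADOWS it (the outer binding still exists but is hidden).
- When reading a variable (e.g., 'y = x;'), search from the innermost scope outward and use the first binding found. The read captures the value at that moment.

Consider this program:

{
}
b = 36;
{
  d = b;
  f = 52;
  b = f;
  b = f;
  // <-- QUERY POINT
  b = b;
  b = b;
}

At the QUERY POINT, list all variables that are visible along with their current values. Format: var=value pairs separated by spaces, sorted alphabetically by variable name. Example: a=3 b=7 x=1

Answer: b=52 d=36 f=52

Derivation:
Step 1: enter scope (depth=1)
Step 2: exit scope (depth=0)
Step 3: declare b=36 at depth 0
Step 4: enter scope (depth=1)
Step 5: declare d=(read b)=36 at depth 1
Step 6: declare f=52 at depth 1
Step 7: declare b=(read f)=52 at depth 1
Step 8: declare b=(read f)=52 at depth 1
Visible at query point: b=52 d=36 f=52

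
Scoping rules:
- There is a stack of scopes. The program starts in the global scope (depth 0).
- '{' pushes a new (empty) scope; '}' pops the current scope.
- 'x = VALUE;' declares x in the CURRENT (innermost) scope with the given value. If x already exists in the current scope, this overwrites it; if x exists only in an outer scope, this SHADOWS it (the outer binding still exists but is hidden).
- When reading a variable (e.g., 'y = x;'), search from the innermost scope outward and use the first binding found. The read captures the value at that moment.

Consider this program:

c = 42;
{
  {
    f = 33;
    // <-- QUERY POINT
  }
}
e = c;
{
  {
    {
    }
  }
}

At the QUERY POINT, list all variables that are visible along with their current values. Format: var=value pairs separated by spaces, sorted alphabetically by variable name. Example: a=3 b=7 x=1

Step 1: declare c=42 at depth 0
Step 2: enter scope (depth=1)
Step 3: enter scope (depth=2)
Step 4: declare f=33 at depth 2
Visible at query point: c=42 f=33

Answer: c=42 f=33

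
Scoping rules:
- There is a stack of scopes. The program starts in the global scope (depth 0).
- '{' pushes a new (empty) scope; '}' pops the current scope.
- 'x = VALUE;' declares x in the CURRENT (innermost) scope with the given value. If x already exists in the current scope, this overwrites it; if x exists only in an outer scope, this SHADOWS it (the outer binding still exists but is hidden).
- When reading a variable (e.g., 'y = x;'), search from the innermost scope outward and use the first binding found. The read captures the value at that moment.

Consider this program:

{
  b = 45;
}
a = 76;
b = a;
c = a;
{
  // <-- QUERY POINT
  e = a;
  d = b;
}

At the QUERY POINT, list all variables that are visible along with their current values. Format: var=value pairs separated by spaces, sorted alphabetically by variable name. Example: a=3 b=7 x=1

Answer: a=76 b=76 c=76

Derivation:
Step 1: enter scope (depth=1)
Step 2: declare b=45 at depth 1
Step 3: exit scope (depth=0)
Step 4: declare a=76 at depth 0
Step 5: declare b=(read a)=76 at depth 0
Step 6: declare c=(read a)=76 at depth 0
Step 7: enter scope (depth=1)
Visible at query point: a=76 b=76 c=76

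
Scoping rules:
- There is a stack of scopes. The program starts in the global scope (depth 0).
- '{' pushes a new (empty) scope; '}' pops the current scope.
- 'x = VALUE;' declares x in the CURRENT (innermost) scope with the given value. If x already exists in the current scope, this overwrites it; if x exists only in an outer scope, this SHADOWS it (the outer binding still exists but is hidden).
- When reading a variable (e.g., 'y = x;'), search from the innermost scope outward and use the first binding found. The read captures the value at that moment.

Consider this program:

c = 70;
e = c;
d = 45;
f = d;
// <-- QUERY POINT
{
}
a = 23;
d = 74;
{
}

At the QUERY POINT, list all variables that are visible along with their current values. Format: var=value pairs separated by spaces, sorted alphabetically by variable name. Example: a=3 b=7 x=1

Answer: c=70 d=45 e=70 f=45

Derivation:
Step 1: declare c=70 at depth 0
Step 2: declare e=(read c)=70 at depth 0
Step 3: declare d=45 at depth 0
Step 4: declare f=(read d)=45 at depth 0
Visible at query point: c=70 d=45 e=70 f=45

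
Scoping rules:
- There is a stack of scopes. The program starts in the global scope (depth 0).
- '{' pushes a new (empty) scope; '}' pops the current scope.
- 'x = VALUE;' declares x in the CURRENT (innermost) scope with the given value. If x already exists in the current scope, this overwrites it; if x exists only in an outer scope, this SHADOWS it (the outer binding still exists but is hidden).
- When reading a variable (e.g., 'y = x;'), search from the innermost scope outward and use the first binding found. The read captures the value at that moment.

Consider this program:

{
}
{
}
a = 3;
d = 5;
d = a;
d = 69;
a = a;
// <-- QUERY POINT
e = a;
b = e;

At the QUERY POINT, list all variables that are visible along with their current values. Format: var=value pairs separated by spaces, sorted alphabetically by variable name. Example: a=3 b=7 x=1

Answer: a=3 d=69

Derivation:
Step 1: enter scope (depth=1)
Step 2: exit scope (depth=0)
Step 3: enter scope (depth=1)
Step 4: exit scope (depth=0)
Step 5: declare a=3 at depth 0
Step 6: declare d=5 at depth 0
Step 7: declare d=(read a)=3 at depth 0
Step 8: declare d=69 at depth 0
Step 9: declare a=(read a)=3 at depth 0
Visible at query point: a=3 d=69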